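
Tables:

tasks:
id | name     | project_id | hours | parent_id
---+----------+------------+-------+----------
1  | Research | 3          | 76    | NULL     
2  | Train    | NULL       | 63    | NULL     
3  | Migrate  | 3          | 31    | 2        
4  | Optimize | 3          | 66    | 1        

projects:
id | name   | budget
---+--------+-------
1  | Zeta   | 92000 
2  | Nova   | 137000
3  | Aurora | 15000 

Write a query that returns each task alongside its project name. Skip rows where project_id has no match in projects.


INNER JOIN keeps only tasks rows whose project_id matches an id in projects. Walk through each task:
  - task 1 (Research): project_id=3 -> matches Aurora
  - task 2 (Train): project_id=NULL, no match -> dropped
  - task 3 (Migrate): project_id=3 -> matches Aurora
  - task 4 (Optimize): project_id=3 -> matches Aurora
So 1 of 4 rows is dropped.

SQL:
SELECT a.name, b.name AS project
FROM tasks a
INNER JOIN projects b ON a.project_id = b.id

Result:
name     | project
---------+--------
Research | Aurora 
Migrate  | Aurora 
Optimize | Aurora 


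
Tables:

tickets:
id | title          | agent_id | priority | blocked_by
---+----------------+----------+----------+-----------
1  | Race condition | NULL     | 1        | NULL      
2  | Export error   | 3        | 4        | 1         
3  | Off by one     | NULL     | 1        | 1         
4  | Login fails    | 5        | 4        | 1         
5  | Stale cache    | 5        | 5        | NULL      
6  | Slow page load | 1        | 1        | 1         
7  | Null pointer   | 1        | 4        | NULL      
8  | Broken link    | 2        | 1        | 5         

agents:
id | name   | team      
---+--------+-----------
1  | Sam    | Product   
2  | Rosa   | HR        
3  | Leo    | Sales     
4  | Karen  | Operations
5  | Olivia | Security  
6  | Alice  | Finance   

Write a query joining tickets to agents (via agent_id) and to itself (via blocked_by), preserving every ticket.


Two LEFT JOINs from the same base table tickets: one to agents via agent_id, one to tickets itself via blocked_by. Both are LEFT so every ticket is preserved.
Match against agents:
  - ticket 1 (Race condition): agent_id=NULL, no match -> kept with NULL
  - ticket 2 (Export error): agent_id=3 -> matches Leo
  - ticket 3 (Off by one): agent_id=NULL, no match -> kept with NULL
  - ticket 4 (Login fails): agent_id=5 -> matches Olivia
  - ticket 5 (Stale cache): agent_id=5 -> matches Olivia
  - ticket 6 (Slow page load): agent_id=1 -> matches Sam
  - ticket 7 (Null pointer): agent_id=1 -> matches Sam
  - ticket 8 (Broken link): agent_id=2 -> matches Rosa
Match against tickets (self):
  - ticket 1 (Race condition): blocked_by=NULL -> NULL
  - ticket 2 (Export error): blocked_by=1 -> Race condition
  - ticket 3 (Off by one): blocked_by=1 -> Race condition
  - ticket 4 (Login fails): blocked_by=1 -> Race condition
  - ticket 5 (Stale cache): blocked_by=NULL -> NULL
  - ticket 6 (Slow page load): blocked_by=1 -> Race condition
  - ticket 7 (Null pointer): blocked_by=NULL -> NULL
  - ticket 8 (Broken link): blocked_by=5 -> Stale cache

SQL:
SELECT a.title, b.name AS agent, c.title AS blocked_by
FROM tickets a
LEFT JOIN agents b ON a.agent_id = b.id
LEFT JOIN tickets c ON a.blocked_by = c.id

Result:
title          | agent  | blocked_by    
---------------+--------+---------------
Race condition | NULL   | NULL          
Export error   | Leo    | Race condition
Off by one     | NULL   | Race condition
Login fails    | Olivia | Race condition
Stale cache    | Olivia | NULL          
Slow page load | Sam    | Race condition
Null pointer   | Sam    | NULL          
Broken link    | Rosa   | Stale cache   


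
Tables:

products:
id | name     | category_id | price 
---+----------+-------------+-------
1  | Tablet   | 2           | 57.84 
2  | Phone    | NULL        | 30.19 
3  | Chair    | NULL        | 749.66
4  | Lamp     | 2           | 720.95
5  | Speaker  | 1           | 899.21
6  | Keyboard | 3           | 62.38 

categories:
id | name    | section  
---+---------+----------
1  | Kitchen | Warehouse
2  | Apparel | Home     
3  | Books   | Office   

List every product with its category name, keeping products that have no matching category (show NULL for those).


LEFT JOIN keeps every row from products (the left table); where category_id has no match in categories, the category columns become NULL. Walk through each product:
  - product 1 (Tablet): category_id=2 -> matches Apparel
  - product 2 (Phone): category_id=NULL, no match -> kept with NULL
  - product 3 (Chair): category_id=NULL, no match -> kept with NULL
  - product 4 (Lamp): category_id=2 -> matches Apparel
  - product 5 (Speaker): category_id=1 -> matches Kitchen
  - product 6 (Keyboard): category_id=3 -> matches Books
All 6 rows appear; 2 have NULL category.

SQL:
SELECT a.name, b.name AS category
FROM products a
LEFT JOIN categories b ON a.category_id = b.id

Result:
name     | category
---------+---------
Tablet   | Apparel 
Phone    | NULL    
Chair    | NULL    
Lamp     | Apparel 
Speaker  | Kitchen 
Keyboard | Books   


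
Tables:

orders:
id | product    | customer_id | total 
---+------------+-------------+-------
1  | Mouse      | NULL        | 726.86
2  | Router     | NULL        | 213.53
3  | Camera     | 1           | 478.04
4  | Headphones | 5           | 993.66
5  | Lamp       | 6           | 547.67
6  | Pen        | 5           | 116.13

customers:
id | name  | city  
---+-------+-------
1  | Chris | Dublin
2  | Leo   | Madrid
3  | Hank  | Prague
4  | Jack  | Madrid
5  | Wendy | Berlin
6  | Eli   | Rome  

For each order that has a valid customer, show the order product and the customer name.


INNER JOIN keeps only orders rows whose customer_id matches an id in customers. Walk through each order:
  - order 1 (Mouse): customer_id=NULL, no match -> dropped
  - order 2 (Router): customer_id=NULL, no match -> dropped
  - order 3 (Camera): customer_id=1 -> matches Chris
  - order 4 (Headphones): customer_id=5 -> matches Wendy
  - order 5 (Lamp): customer_id=6 -> matches Eli
  - order 6 (Pen): customer_id=5 -> matches Wendy
So 2 of 6 rows are dropped.

SQL:
SELECT a.product, b.name AS customer
FROM orders a
INNER JOIN customers b ON a.customer_id = b.id

Result:
product    | customer
-----------+---------
Camera     | Chris   
Headphones | Wendy   
Lamp       | Eli     
Pen        | Wendy   


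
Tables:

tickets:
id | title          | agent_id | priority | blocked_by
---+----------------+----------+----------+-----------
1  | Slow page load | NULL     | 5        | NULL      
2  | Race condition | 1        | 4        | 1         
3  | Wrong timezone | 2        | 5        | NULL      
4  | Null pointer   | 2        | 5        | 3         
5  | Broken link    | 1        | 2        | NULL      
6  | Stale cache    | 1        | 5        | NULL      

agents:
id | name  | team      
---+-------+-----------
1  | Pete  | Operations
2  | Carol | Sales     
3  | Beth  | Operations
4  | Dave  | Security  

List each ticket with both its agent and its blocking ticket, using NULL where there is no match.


Two LEFT JOINs from the same base table tickets: one to agents via agent_id, one to tickets itself via blocked_by. Both are LEFT so every ticket is preserved.
Match against agents:
  - ticket 1 (Slow page load): agent_id=NULL, no match -> kept with NULL
  - ticket 2 (Race condition): agent_id=1 -> matches Pete
  - ticket 3 (Wrong timezone): agent_id=2 -> matches Carol
  - ticket 4 (Null pointer): agent_id=2 -> matches Carol
  - ticket 5 (Broken link): agent_id=1 -> matches Pete
  - ticket 6 (Stale cache): agent_id=1 -> matches Pete
Match against tickets (self):
  - ticket 1 (Slow page load): blocked_by=NULL -> NULL
  - ticket 2 (Race condition): blocked_by=1 -> Slow page load
  - ticket 3 (Wrong timezone): blocked_by=NULL -> NULL
  - ticket 4 (Null pointer): blocked_by=3 -> Wrong timezone
  - ticket 5 (Broken link): blocked_by=NULL -> NULL
  - ticket 6 (Stale cache): blocked_by=NULL -> NULL

SQL:
SELECT a.title, b.name AS agent, c.title AS blocked_by
FROM tickets a
LEFT JOIN agents b ON a.agent_id = b.id
LEFT JOIN tickets c ON a.blocked_by = c.id

Result:
title          | agent | blocked_by    
---------------+-------+---------------
Slow page load | NULL  | NULL          
Race condition | Pete  | Slow page load
Wrong timezone | Carol | NULL          
Null pointer   | Carol | Wrong timezone
Broken link    | Pete  | NULL          
Stale cache    | Pete  | NULL          


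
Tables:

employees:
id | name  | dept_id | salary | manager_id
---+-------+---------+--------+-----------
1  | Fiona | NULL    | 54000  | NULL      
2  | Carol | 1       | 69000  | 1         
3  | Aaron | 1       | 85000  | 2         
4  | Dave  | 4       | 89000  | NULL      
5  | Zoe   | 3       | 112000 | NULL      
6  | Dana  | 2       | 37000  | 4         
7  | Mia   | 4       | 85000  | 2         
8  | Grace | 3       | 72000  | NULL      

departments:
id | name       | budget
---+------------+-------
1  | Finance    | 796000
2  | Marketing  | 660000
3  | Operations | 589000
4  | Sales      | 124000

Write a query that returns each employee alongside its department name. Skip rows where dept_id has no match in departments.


INNER JOIN keeps only employees rows whose dept_id matches an id in departments. Walk through each employee:
  - employee 1 (Fiona): dept_id=NULL, no match -> dropped
  - employee 2 (Carol): dept_id=1 -> matches Finance
  - employee 3 (Aaron): dept_id=1 -> matches Finance
  - employee 4 (Dave): dept_id=4 -> matches Sales
  - employee 5 (Zoe): dept_id=3 -> matches Operations
  - employee 6 (Dana): dept_id=2 -> matches Marketing
  - employee 7 (Mia): dept_id=4 -> matches Sales
  - employee 8 (Grace): dept_id=3 -> matches Operations
So 1 of 8 rows is dropped.

SQL:
SELECT a.name, b.name AS department
FROM employees a
INNER JOIN departments b ON a.dept_id = b.id

Result:
name  | department
------+-----------
Carol | Finance   
Aaron | Finance   
Dave  | Sales     
Zoe   | Operations
Dana  | Marketing 
Mia   | Sales     
Grace | Operations


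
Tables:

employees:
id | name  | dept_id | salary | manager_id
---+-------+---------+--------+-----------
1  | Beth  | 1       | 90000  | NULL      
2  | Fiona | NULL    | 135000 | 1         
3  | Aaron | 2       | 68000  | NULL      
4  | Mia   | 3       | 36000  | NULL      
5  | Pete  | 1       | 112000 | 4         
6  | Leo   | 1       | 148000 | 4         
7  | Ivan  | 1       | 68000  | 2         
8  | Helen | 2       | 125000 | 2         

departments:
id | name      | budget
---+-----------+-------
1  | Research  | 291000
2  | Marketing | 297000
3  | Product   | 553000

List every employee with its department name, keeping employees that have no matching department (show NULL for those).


LEFT JOIN keeps every row from employees (the left table); where dept_id has no match in departments, the department columns become NULL. Walk through each employee:
  - employee 1 (Beth): dept_id=1 -> matches Research
  - employee 2 (Fiona): dept_id=NULL, no match -> kept with NULL
  - employee 3 (Aaron): dept_id=2 -> matches Marketing
  - employee 4 (Mia): dept_id=3 -> matches Product
  - employee 5 (Pete): dept_id=1 -> matches Research
  - employee 6 (Leo): dept_id=1 -> matches Research
  - employee 7 (Ivan): dept_id=1 -> matches Research
  - employee 8 (Helen): dept_id=2 -> matches Marketing
All 8 rows appear; 1 has NULL department.

SQL:
SELECT a.name, b.name AS department
FROM employees a
LEFT JOIN departments b ON a.dept_id = b.id

Result:
name  | department
------+-----------
Beth  | Research  
Fiona | NULL      
Aaron | Marketing 
Mia   | Product   
Pete  | Research  
Leo   | Research  
Ivan  | Research  
Helen | Marketing 


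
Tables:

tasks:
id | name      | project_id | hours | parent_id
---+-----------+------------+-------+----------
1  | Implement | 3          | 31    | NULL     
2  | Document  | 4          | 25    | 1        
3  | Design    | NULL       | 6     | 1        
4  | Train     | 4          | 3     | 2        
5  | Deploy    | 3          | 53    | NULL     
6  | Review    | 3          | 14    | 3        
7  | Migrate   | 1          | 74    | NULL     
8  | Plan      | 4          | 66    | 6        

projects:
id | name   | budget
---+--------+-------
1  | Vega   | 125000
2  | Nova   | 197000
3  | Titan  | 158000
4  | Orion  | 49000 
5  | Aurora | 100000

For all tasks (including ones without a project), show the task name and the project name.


LEFT JOIN keeps every row from tasks (the left table); where project_id has no match in projects, the project columns become NULL. Walk through each task:
  - task 1 (Implement): project_id=3 -> matches Titan
  - task 2 (Document): project_id=4 -> matches Orion
  - task 3 (Design): project_id=NULL, no match -> kept with NULL
  - task 4 (Train): project_id=4 -> matches Orion
  - task 5 (Deploy): project_id=3 -> matches Titan
  - task 6 (Review): project_id=3 -> matches Titan
  - task 7 (Migrate): project_id=1 -> matches Vega
  - task 8 (Plan): project_id=4 -> matches Orion
All 8 rows appear; 1 has NULL project.

SQL:
SELECT a.name, b.name AS project
FROM tasks a
LEFT JOIN projects b ON a.project_id = b.id

Result:
name      | project
----------+--------
Implement | Titan  
Document  | Orion  
Design    | NULL   
Train     | Orion  
Deploy    | Titan  
Review    | Titan  
Migrate   | Vega   
Plan      | Orion  


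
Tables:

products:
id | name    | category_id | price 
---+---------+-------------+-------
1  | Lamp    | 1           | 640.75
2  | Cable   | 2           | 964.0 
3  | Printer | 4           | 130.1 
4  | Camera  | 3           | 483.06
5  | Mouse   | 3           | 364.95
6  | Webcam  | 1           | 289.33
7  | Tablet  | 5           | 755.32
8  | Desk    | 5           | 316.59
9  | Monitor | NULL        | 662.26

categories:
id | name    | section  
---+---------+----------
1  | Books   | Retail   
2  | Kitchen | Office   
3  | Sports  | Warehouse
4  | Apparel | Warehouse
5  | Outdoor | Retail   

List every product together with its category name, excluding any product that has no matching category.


INNER JOIN keeps only products rows whose category_id matches an id in categories. Walk through each product:
  - product 1 (Lamp): category_id=1 -> matches Books
  - product 2 (Cable): category_id=2 -> matches Kitchen
  - product 3 (Printer): category_id=4 -> matches Apparel
  - product 4 (Camera): category_id=3 -> matches Sports
  - product 5 (Mouse): category_id=3 -> matches Sports
  - product 6 (Webcam): category_id=1 -> matches Books
  - product 7 (Tablet): category_id=5 -> matches Outdoor
  - product 8 (Desk): category_id=5 -> matches Outdoor
  - product 9 (Monitor): category_id=NULL, no match -> dropped
So 1 of 9 rows is dropped.

SQL:
SELECT a.name, b.name AS category
FROM products a
INNER JOIN categories b ON a.category_id = b.id

Result:
name    | category
--------+---------
Lamp    | Books   
Cable   | Kitchen 
Printer | Apparel 
Camera  | Sports  
Mouse   | Sports  
Webcam  | Books   
Tablet  | Outdoor 
Desk    | Outdoor 


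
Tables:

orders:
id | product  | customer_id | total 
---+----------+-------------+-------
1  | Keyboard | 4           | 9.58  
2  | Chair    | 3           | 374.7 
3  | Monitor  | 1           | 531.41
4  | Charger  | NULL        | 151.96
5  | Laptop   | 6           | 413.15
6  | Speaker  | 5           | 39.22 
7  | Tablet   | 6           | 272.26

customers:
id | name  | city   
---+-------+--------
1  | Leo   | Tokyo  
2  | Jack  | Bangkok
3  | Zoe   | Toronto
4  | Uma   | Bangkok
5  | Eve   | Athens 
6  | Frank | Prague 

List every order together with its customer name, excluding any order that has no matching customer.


INNER JOIN keeps only orders rows whose customer_id matches an id in customers. Walk through each order:
  - order 1 (Keyboard): customer_id=4 -> matches Uma
  - order 2 (Chair): customer_id=3 -> matches Zoe
  - order 3 (Monitor): customer_id=1 -> matches Leo
  - order 4 (Charger): customer_id=NULL, no match -> dropped
  - order 5 (Laptop): customer_id=6 -> matches Frank
  - order 6 (Speaker): customer_id=5 -> matches Eve
  - order 7 (Tablet): customer_id=6 -> matches Frank
So 1 of 7 rows is dropped.

SQL:
SELECT a.product, b.name AS customer
FROM orders a
INNER JOIN customers b ON a.customer_id = b.id

Result:
product  | customer
---------+---------
Keyboard | Uma     
Chair    | Zoe     
Monitor  | Leo     
Laptop   | Frank   
Speaker  | Eve     
Tablet   | Frank   


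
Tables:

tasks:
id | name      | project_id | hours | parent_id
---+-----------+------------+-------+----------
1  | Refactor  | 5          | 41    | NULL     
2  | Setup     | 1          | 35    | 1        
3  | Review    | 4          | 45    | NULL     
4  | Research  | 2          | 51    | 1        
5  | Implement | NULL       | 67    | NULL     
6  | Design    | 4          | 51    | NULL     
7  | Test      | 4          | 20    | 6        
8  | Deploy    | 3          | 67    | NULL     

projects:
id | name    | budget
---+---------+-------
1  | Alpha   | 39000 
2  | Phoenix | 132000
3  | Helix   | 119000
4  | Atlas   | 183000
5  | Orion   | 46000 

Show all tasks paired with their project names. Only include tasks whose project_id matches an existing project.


INNER JOIN keeps only tasks rows whose project_id matches an id in projects. Walk through each task:
  - task 1 (Refactor): project_id=5 -> matches Orion
  - task 2 (Setup): project_id=1 -> matches Alpha
  - task 3 (Review): project_id=4 -> matches Atlas
  - task 4 (Research): project_id=2 -> matches Phoenix
  - task 5 (Implement): project_id=NULL, no match -> dropped
  - task 6 (Design): project_id=4 -> matches Atlas
  - task 7 (Test): project_id=4 -> matches Atlas
  - task 8 (Deploy): project_id=3 -> matches Helix
So 1 of 8 rows is dropped.

SQL:
SELECT a.name, b.name AS project
FROM tasks a
INNER JOIN projects b ON a.project_id = b.id

Result:
name     | project
---------+--------
Refactor | Orion  
Setup    | Alpha  
Review   | Atlas  
Research | Phoenix
Design   | Atlas  
Test     | Atlas  
Deploy   | Helix  


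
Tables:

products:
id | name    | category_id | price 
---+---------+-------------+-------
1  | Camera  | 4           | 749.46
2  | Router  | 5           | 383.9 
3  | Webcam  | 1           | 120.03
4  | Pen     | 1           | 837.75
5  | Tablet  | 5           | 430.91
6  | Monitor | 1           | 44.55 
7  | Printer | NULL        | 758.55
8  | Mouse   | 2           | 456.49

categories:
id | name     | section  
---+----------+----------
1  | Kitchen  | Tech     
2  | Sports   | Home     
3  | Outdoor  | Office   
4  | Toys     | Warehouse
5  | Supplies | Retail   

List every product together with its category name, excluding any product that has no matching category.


INNER JOIN keeps only products rows whose category_id matches an id in categories. Walk through each product:
  - product 1 (Camera): category_id=4 -> matches Toys
  - product 2 (Router): category_id=5 -> matches Supplies
  - product 3 (Webcam): category_id=1 -> matches Kitchen
  - product 4 (Pen): category_id=1 -> matches Kitchen
  - product 5 (Tablet): category_id=5 -> matches Supplies
  - product 6 (Monitor): category_id=1 -> matches Kitchen
  - product 7 (Printer): category_id=NULL, no match -> dropped
  - product 8 (Mouse): category_id=2 -> matches Sports
So 1 of 8 rows is dropped.

SQL:
SELECT a.name, b.name AS category
FROM products a
INNER JOIN categories b ON a.category_id = b.id

Result:
name    | category
--------+---------
Camera  | Toys    
Router  | Supplies
Webcam  | Kitchen 
Pen     | Kitchen 
Tablet  | Supplies
Monitor | Kitchen 
Mouse   | Sports  


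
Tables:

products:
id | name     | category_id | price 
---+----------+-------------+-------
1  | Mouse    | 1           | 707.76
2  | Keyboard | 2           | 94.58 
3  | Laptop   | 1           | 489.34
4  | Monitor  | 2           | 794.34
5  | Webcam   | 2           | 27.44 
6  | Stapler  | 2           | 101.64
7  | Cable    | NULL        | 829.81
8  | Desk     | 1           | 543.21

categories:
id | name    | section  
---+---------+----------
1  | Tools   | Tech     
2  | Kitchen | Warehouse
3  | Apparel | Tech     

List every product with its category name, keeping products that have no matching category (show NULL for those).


LEFT JOIN keeps every row from products (the left table); where category_id has no match in categories, the category columns become NULL. Walk through each product:
  - product 1 (Mouse): category_id=1 -> matches Tools
  - product 2 (Keyboard): category_id=2 -> matches Kitchen
  - product 3 (Laptop): category_id=1 -> matches Tools
  - product 4 (Monitor): category_id=2 -> matches Kitchen
  - product 5 (Webcam): category_id=2 -> matches Kitchen
  - product 6 (Stapler): category_id=2 -> matches Kitchen
  - product 7 (Cable): category_id=NULL, no match -> kept with NULL
  - product 8 (Desk): category_id=1 -> matches Tools
All 8 rows appear; 1 has NULL category.

SQL:
SELECT a.name, b.name AS category
FROM products a
LEFT JOIN categories b ON a.category_id = b.id

Result:
name     | category
---------+---------
Mouse    | Tools   
Keyboard | Kitchen 
Laptop   | Tools   
Monitor  | Kitchen 
Webcam   | Kitchen 
Stapler  | Kitchen 
Cable    | NULL    
Desk     | Tools   


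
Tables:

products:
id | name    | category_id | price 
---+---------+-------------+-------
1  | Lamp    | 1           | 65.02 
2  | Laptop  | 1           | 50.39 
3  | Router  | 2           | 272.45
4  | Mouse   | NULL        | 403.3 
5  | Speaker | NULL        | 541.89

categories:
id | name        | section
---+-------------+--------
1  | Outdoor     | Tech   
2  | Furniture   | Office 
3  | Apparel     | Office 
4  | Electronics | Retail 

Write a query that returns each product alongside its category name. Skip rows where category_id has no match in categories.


INNER JOIN keeps only products rows whose category_id matches an id in categories. Walk through each product:
  - product 1 (Lamp): category_id=1 -> matches Outdoor
  - product 2 (Laptop): category_id=1 -> matches Outdoor
  - product 3 (Router): category_id=2 -> matches Furniture
  - product 4 (Mouse): category_id=NULL, no match -> dropped
  - product 5 (Speaker): category_id=NULL, no match -> dropped
So 2 of 5 rows are dropped.

SQL:
SELECT a.name, b.name AS category
FROM products a
INNER JOIN categories b ON a.category_id = b.id

Result:
name   | category 
-------+----------
Lamp   | Outdoor  
Laptop | Outdoor  
Router | Furniture


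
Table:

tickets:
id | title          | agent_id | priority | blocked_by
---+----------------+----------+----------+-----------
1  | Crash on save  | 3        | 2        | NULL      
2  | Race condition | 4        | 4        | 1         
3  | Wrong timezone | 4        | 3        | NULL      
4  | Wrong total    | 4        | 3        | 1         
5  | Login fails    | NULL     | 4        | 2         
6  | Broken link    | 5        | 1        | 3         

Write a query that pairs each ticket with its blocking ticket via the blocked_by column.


This is a self-join: tickets is joined to a second copy of itself, matching each row's blocked_by to another row's id. Use LEFT JOIN so rows with blocked_by=NULL are kept.
  - ticket 1 (Crash on save): blocked_by=NULL -> NULL
  - ticket 2 (Race condition): blocked_by=1 -> Crash on save
  - ticket 3 (Wrong timezone): blocked_by=NULL -> NULL
  - ticket 4 (Wrong total): blocked_by=1 -> Crash on save
  - ticket 5 (Login fails): blocked_by=2 -> Race condition
  - ticket 6 (Broken link): blocked_by=3 -> Wrong timezone

SQL:
SELECT a.title AS item, b.title AS blocked_by
FROM tickets a
LEFT JOIN tickets b ON a.blocked_by = b.id

Result:
item           | blocked_by    
---------------+---------------
Crash on save  | NULL          
Race condition | Crash on save 
Wrong timezone | NULL          
Wrong total    | Crash on save 
Login fails    | Race condition
Broken link    | Wrong timezone


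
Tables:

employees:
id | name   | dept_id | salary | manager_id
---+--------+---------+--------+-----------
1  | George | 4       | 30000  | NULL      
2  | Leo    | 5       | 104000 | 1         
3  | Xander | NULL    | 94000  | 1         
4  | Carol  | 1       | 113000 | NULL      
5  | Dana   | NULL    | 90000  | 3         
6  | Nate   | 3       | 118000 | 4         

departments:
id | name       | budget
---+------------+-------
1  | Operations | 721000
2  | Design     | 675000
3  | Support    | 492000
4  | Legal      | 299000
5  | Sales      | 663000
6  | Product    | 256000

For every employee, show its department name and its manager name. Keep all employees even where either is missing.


Two LEFT JOINs from the same base table employees: one to departments via dept_id, one to employees itself via manager_id. Both are LEFT so every employee is preserved.
Match against departments:
  - employee 1 (George): dept_id=4 -> matches Legal
  - employee 2 (Leo): dept_id=5 -> matches Sales
  - employee 3 (Xander): dept_id=NULL, no match -> kept with NULL
  - employee 4 (Carol): dept_id=1 -> matches Operations
  - employee 5 (Dana): dept_id=NULL, no match -> kept with NULL
  - employee 6 (Nate): dept_id=3 -> matches Support
Match against employees (self):
  - employee 1 (George): manager_id=NULL -> NULL
  - employee 2 (Leo): manager_id=1 -> George
  - employee 3 (Xander): manager_id=1 -> George
  - employee 4 (Carol): manager_id=NULL -> NULL
  - employee 5 (Dana): manager_id=3 -> Xander
  - employee 6 (Nate): manager_id=4 -> Carol

SQL:
SELECT a.name, b.name AS department, c.name AS manager
FROM employees a
LEFT JOIN departments b ON a.dept_id = b.id
LEFT JOIN employees c ON a.manager_id = c.id

Result:
name   | department | manager
-------+------------+--------
George | Legal      | NULL   
Leo    | Sales      | George 
Xander | NULL       | George 
Carol  | Operations | NULL   
Dana   | NULL       | Xander 
Nate   | Support    | Carol  


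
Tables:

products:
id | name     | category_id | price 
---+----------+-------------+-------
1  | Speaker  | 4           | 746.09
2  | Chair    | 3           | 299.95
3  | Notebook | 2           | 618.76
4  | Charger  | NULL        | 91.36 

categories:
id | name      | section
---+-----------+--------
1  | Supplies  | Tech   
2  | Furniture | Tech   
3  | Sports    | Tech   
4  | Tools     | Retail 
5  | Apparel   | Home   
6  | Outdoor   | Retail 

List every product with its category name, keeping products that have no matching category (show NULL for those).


LEFT JOIN keeps every row from products (the left table); where category_id has no match in categories, the category columns become NULL. Walk through each product:
  - product 1 (Speaker): category_id=4 -> matches Tools
  - product 2 (Chair): category_id=3 -> matches Sports
  - product 3 (Notebook): category_id=2 -> matches Furniture
  - product 4 (Charger): category_id=NULL, no match -> kept with NULL
All 4 rows appear; 1 has NULL category.

SQL:
SELECT a.name, b.name AS category
FROM products a
LEFT JOIN categories b ON a.category_id = b.id

Result:
name     | category 
---------+----------
Speaker  | Tools    
Chair    | Sports   
Notebook | Furniture
Charger  | NULL     


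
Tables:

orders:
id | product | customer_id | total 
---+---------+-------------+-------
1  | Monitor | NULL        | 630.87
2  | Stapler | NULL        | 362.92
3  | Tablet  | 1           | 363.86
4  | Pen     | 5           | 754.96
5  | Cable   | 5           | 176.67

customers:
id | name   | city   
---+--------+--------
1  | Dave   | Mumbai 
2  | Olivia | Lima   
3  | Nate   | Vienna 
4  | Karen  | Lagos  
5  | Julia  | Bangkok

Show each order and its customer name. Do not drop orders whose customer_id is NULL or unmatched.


LEFT JOIN keeps every row from orders (the left table); where customer_id has no match in customers, the customer columns become NULL. Walk through each order:
  - order 1 (Monitor): customer_id=NULL, no match -> kept with NULL
  - order 2 (Stapler): customer_id=NULL, no match -> kept with NULL
  - order 3 (Tablet): customer_id=1 -> matches Dave
  - order 4 (Pen): customer_id=5 -> matches Julia
  - order 5 (Cable): customer_id=5 -> matches Julia
All 5 rows appear; 2 have NULL customer.

SQL:
SELECT a.product, b.name AS customer
FROM orders a
LEFT JOIN customers b ON a.customer_id = b.id

Result:
product | customer
--------+---------
Monitor | NULL    
Stapler | NULL    
Tablet  | Dave    
Pen     | Julia   
Cable   | Julia   


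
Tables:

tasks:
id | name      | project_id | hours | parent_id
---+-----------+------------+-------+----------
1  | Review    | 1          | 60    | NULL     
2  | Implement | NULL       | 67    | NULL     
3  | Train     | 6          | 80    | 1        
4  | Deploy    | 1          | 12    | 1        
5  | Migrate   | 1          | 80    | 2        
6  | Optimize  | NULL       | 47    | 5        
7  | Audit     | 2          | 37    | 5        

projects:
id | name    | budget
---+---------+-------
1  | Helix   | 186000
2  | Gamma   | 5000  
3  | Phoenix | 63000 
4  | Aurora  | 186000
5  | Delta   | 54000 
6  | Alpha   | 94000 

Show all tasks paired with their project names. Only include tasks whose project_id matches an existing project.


INNER JOIN keeps only tasks rows whose project_id matches an id in projects. Walk through each task:
  - task 1 (Review): project_id=1 -> matches Helix
  - task 2 (Implement): project_id=NULL, no match -> dropped
  - task 3 (Train): project_id=6 -> matches Alpha
  - task 4 (Deploy): project_id=1 -> matches Helix
  - task 5 (Migrate): project_id=1 -> matches Helix
  - task 6 (Optimize): project_id=NULL, no match -> dropped
  - task 7 (Audit): project_id=2 -> matches Gamma
So 2 of 7 rows are dropped.

SQL:
SELECT a.name, b.name AS project
FROM tasks a
INNER JOIN projects b ON a.project_id = b.id

Result:
name    | project
--------+--------
Review  | Helix  
Train   | Alpha  
Deploy  | Helix  
Migrate | Helix  
Audit   | Gamma  


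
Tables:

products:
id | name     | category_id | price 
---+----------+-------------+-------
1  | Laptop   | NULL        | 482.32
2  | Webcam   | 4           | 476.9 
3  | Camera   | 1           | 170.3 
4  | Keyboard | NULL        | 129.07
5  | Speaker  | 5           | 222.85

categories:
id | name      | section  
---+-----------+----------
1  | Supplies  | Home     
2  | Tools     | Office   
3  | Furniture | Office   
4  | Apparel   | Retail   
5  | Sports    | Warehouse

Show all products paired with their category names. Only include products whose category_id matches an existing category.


INNER JOIN keeps only products rows whose category_id matches an id in categories. Walk through each product:
  - product 1 (Laptop): category_id=NULL, no match -> dropped
  - product 2 (Webcam): category_id=4 -> matches Apparel
  - product 3 (Camera): category_id=1 -> matches Supplies
  - product 4 (Keyboard): category_id=NULL, no match -> dropped
  - product 5 (Speaker): category_id=5 -> matches Sports
So 2 of 5 rows are dropped.

SQL:
SELECT a.name, b.name AS category
FROM products a
INNER JOIN categories b ON a.category_id = b.id

Result:
name    | category
--------+---------
Webcam  | Apparel 
Camera  | Supplies
Speaker | Sports  


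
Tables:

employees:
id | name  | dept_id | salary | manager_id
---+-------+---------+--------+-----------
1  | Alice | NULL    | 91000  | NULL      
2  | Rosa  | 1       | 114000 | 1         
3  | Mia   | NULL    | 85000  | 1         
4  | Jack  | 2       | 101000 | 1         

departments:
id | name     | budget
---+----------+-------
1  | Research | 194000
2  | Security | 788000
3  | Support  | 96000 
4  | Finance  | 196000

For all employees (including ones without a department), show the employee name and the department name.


LEFT JOIN keeps every row from employees (the left table); where dept_id has no match in departments, the department columns become NULL. Walk through each employee:
  - employee 1 (Alice): dept_id=NULL, no match -> kept with NULL
  - employee 2 (Rosa): dept_id=1 -> matches Research
  - employee 3 (Mia): dept_id=NULL, no match -> kept with NULL
  - employee 4 (Jack): dept_id=2 -> matches Security
All 4 rows appear; 2 have NULL department.

SQL:
SELECT a.name, b.name AS department
FROM employees a
LEFT JOIN departments b ON a.dept_id = b.id

Result:
name  | department
------+-----------
Alice | NULL      
Rosa  | Research  
Mia   | NULL      
Jack  | Security  


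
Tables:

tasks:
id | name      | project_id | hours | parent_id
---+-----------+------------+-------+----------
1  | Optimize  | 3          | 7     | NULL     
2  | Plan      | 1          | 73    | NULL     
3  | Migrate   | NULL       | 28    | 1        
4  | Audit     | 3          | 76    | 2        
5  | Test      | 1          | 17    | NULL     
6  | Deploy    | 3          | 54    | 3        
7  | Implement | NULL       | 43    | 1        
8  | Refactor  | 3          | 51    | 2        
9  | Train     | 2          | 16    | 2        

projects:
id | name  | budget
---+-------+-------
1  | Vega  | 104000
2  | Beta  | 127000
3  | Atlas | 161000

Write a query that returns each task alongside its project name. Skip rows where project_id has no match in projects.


INNER JOIN keeps only tasks rows whose project_id matches an id in projects. Walk through each task:
  - task 1 (Optimize): project_id=3 -> matches Atlas
  - task 2 (Plan): project_id=1 -> matches Vega
  - task 3 (Migrate): project_id=NULL, no match -> dropped
  - task 4 (Audit): project_id=3 -> matches Atlas
  - task 5 (Test): project_id=1 -> matches Vega
  - task 6 (Deploy): project_id=3 -> matches Atlas
  - task 7 (Implement): project_id=NULL, no match -> dropped
  - task 8 (Refactor): project_id=3 -> matches Atlas
  - task 9 (Train): project_id=2 -> matches Beta
So 2 of 9 rows are dropped.

SQL:
SELECT a.name, b.name AS project
FROM tasks a
INNER JOIN projects b ON a.project_id = b.id

Result:
name     | project
---------+--------
Optimize | Atlas  
Plan     | Vega   
Audit    | Atlas  
Test     | Vega   
Deploy   | Atlas  
Refactor | Atlas  
Train    | Beta   


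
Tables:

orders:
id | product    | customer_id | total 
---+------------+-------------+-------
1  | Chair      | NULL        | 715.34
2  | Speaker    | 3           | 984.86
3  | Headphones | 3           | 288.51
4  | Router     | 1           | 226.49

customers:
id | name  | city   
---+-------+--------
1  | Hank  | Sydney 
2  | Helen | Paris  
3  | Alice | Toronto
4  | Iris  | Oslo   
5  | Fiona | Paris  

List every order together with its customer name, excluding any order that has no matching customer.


INNER JOIN keeps only orders rows whose customer_id matches an id in customers. Walk through each order:
  - order 1 (Chair): customer_id=NULL, no match -> dropped
  - order 2 (Speaker): customer_id=3 -> matches Alice
  - order 3 (Headphones): customer_id=3 -> matches Alice
  - order 4 (Router): customer_id=1 -> matches Hank
So 1 of 4 rows is dropped.

SQL:
SELECT a.product, b.name AS customer
FROM orders a
INNER JOIN customers b ON a.customer_id = b.id

Result:
product    | customer
-----------+---------
Speaker    | Alice   
Headphones | Alice   
Router     | Hank    


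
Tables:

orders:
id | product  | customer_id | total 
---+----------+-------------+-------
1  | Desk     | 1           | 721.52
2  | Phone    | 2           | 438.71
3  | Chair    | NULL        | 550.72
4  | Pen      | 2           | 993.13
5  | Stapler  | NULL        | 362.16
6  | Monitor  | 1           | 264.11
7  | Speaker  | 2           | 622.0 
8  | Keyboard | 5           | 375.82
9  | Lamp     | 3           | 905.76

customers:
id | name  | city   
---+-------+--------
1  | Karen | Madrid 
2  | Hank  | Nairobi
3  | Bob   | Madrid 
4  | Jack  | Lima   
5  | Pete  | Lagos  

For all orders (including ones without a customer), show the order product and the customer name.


LEFT JOIN keeps every row from orders (the left table); where customer_id has no match in customers, the customer columns become NULL. Walk through each order:
  - order 1 (Desk): customer_id=1 -> matches Karen
  - order 2 (Phone): customer_id=2 -> matches Hank
  - order 3 (Chair): customer_id=NULL, no match -> kept with NULL
  - order 4 (Pen): customer_id=2 -> matches Hank
  - order 5 (Stapler): customer_id=NULL, no match -> kept with NULL
  - order 6 (Monitor): customer_id=1 -> matches Karen
  - order 7 (Speaker): customer_id=2 -> matches Hank
  - order 8 (Keyboard): customer_id=5 -> matches Pete
  - order 9 (Lamp): customer_id=3 -> matches Bob
All 9 rows appear; 2 have NULL customer.

SQL:
SELECT a.product, b.name AS customer
FROM orders a
LEFT JOIN customers b ON a.customer_id = b.id

Result:
product  | customer
---------+---------
Desk     | Karen   
Phone    | Hank    
Chair    | NULL    
Pen      | Hank    
Stapler  | NULL    
Monitor  | Karen   
Speaker  | Hank    
Keyboard | Pete    
Lamp     | Bob     


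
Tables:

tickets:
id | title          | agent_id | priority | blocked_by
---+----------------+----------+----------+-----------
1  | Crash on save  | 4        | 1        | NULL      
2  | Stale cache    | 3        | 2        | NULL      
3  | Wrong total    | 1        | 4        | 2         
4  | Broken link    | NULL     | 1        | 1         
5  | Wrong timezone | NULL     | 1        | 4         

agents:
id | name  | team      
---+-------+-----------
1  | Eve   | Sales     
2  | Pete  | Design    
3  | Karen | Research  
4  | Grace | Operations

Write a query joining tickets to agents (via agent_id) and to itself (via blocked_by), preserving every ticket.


Two LEFT JOINs from the same base table tickets: one to agents via agent_id, one to tickets itself via blocked_by. Both are LEFT so every ticket is preserved.
Match against agents:
  - ticket 1 (Crash on save): agent_id=4 -> matches Grace
  - ticket 2 (Stale cache): agent_id=3 -> matches Karen
  - ticket 3 (Wrong total): agent_id=1 -> matches Eve
  - ticket 4 (Broken link): agent_id=NULL, no match -> kept with NULL
  - ticket 5 (Wrong timezone): agent_id=NULL, no match -> kept with NULL
Match against tickets (self):
  - ticket 1 (Crash on save): blocked_by=NULL -> NULL
  - ticket 2 (Stale cache): blocked_by=NULL -> NULL
  - ticket 3 (Wrong total): blocked_by=2 -> Stale cache
  - ticket 4 (Broken link): blocked_by=1 -> Crash on save
  - ticket 5 (Wrong timezone): blocked_by=4 -> Broken link

SQL:
SELECT a.title, b.name AS agent, c.title AS blocked_by
FROM tickets a
LEFT JOIN agents b ON a.agent_id = b.id
LEFT JOIN tickets c ON a.blocked_by = c.id

Result:
title          | agent | blocked_by   
---------------+-------+--------------
Crash on save  | Grace | NULL         
Stale cache    | Karen | NULL         
Wrong total    | Eve   | Stale cache  
Broken link    | NULL  | Crash on save
Wrong timezone | NULL  | Broken link  


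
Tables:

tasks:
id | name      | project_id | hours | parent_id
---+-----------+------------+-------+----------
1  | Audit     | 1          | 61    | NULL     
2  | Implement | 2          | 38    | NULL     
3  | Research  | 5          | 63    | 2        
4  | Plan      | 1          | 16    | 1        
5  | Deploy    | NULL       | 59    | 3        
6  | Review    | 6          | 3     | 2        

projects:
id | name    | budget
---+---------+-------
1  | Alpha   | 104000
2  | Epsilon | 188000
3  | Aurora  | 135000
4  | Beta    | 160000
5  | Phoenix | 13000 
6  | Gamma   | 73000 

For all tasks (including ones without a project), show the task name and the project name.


LEFT JOIN keeps every row from tasks (the left table); where project_id has no match in projects, the project columns become NULL. Walk through each task:
  - task 1 (Audit): project_id=1 -> matches Alpha
  - task 2 (Implement): project_id=2 -> matches Epsilon
  - task 3 (Research): project_id=5 -> matches Phoenix
  - task 4 (Plan): project_id=1 -> matches Alpha
  - task 5 (Deploy): project_id=NULL, no match -> kept with NULL
  - task 6 (Review): project_id=6 -> matches Gamma
All 6 rows appear; 1 has NULL project.

SQL:
SELECT a.name, b.name AS project
FROM tasks a
LEFT JOIN projects b ON a.project_id = b.id

Result:
name      | project
----------+--------
Audit     | Alpha  
Implement | Epsilon
Research  | Phoenix
Plan      | Alpha  
Deploy    | NULL   
Review    | Gamma  


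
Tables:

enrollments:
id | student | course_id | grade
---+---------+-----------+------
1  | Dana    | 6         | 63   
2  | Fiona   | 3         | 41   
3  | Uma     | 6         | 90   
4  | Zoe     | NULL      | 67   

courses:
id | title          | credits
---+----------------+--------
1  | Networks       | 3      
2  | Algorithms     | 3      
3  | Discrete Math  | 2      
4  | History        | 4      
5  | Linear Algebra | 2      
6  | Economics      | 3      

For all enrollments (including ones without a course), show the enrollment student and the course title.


LEFT JOIN keeps every row from enrollments (the left table); where course_id has no match in courses, the course columns become NULL. Walk through each enrollment:
  - enrollment 1 (Dana): course_id=6 -> matches Economics
  - enrollment 2 (Fiona): course_id=3 -> matches Discrete Math
  - enrollment 3 (Uma): course_id=6 -> matches Economics
  - enrollment 4 (Zoe): course_id=NULL, no match -> kept with NULL
All 4 rows appear; 1 has NULL course.

SQL:
SELECT a.student, b.title AS course
FROM enrollments a
LEFT JOIN courses b ON a.course_id = b.id

Result:
student | course       
--------+--------------
Dana    | Economics    
Fiona   | Discrete Math
Uma     | Economics    
Zoe     | NULL         
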